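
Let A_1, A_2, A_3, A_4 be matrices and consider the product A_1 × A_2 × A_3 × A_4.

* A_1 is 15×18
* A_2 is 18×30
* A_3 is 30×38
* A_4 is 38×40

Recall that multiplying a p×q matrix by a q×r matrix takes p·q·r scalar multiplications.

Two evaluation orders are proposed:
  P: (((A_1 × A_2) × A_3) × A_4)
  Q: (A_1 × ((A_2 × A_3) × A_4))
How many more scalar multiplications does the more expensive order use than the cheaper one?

Order P = (((A_1 × A_2) × A_3) × A_4): (A_1 × A_2): 15×18 by 18×30 → 15×30, cost 15·18·30 = 8100; ((A_1 × A_2) × A_3): 15×30 by 30×38 → 15×38, cost 15·30·38 = 17100; cumulative 25200; (((A_1 × A_2) × A_3) × A_4): 15×38 by 38×40 → 15×40, cost 15·38·40 = 22800; cumulative 48000. Total 48000.
Order Q = (A_1 × ((A_2 × A_3) × A_4)): (A_2 × A_3): 18×30 by 30×38 → 18×38, cost 18·30·38 = 20520; ((A_2 × A_3) × A_4): 18×38 by 38×40 → 18×40, cost 18·38·40 = 27360; cumulative 47880; (A_1 × ((A_2 × A_3) × A_4)): 15×18 by 18×40 → 15×40, cost 15·18·40 = 10800; cumulative 58680. Total 58680.
Difference: |48000 − 58680| = 10680.

10680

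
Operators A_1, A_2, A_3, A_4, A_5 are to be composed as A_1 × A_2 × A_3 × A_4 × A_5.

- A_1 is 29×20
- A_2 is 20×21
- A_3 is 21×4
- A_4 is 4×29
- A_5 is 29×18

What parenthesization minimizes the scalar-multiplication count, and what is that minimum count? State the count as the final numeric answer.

8176

Adjacent pairs: A_1A_2 = 29·20·21 = 12180; A_2A_3 = 20·21·4 = 1680; A_3A_4 = 21·4·29 = 2436; A_4A_5 = 4·29·18 = 2088.
Length 3: A_1..A_3: k=1: 0+1680+29·20·4=4000; k=2: 12180+0+29·21·4=14616 → min 4000 | A_2..A_4: k=2: 0+2436+20·21·29=14616; k=3: 1680+0+20·4·29=4000 → min 4000 | A_3..A_5: k=3: 0+2088+21·4·18=3600; k=4: 2436+0+21·29·18=13398 → min 3600.
Length 4: A_1..A_4: k=1: 0+4000+29·20·29=20820; k=2: 12180+2436+29·21·29=32277; k=3: 4000+0+29·4·29=7364 → min 7364 | A_2..A_5: k=2: 0+3600+20·21·18=11160; k=3: 1680+2088+20·4·18=5208; k=4: 4000+0+20·29·18=14440 → min 5208.
Length 5: A_1..A_5: k=1: 0+5208+29·20·18=15648; k=2: 12180+3600+29·21·18=26742; k=3: 4000+2088+29·4·18=8176; k=4: 7364+0+29·29·18=22502 → min 8176.
Optimal parenthesization: ((A_1 × (A_2 × A_3)) × (A_4 × A_5)) with cost 8176.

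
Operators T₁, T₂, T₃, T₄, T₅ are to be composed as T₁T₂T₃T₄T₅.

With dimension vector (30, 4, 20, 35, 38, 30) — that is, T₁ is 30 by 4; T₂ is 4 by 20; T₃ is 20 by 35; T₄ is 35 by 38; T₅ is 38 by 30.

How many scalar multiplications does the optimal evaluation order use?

16280

Adjacent pairs: T₁T₂ = 30·4·20 = 2400; T₂T₃ = 4·20·35 = 2800; T₃T₄ = 20·35·38 = 26600; T₄T₅ = 35·38·30 = 39900.
Length 3: T₁..T₃: k=1: 0+2800+30·4·35=7000; k=2: 2400+0+30·20·35=23400 → min 7000 | T₂..T₄: k=2: 0+26600+4·20·38=29640; k=3: 2800+0+4·35·38=8120 → min 8120 | T₃..T₅: k=3: 0+39900+20·35·30=60900; k=4: 26600+0+20·38·30=49400 → min 49400.
Length 4: T₁..T₄: k=1: 0+8120+30·4·38=12680; k=2: 2400+26600+30·20·38=51800; k=3: 7000+0+30·35·38=46900 → min 12680 | T₂..T₅: k=2: 0+49400+4·20·30=51800; k=3: 2800+39900+4·35·30=46900; k=4: 8120+0+4·38·30=12680 → min 12680.
Length 5: T₁..T₅: k=1: 0+12680+30·4·30=16280; k=2: 2400+49400+30·20·30=69800; k=3: 7000+39900+30·35·30=78400; k=4: 12680+0+30·38·30=46880 → min 16280.
Optimal order: (T₁(((T₂T₃)T₄)T₅)) with cost 16280.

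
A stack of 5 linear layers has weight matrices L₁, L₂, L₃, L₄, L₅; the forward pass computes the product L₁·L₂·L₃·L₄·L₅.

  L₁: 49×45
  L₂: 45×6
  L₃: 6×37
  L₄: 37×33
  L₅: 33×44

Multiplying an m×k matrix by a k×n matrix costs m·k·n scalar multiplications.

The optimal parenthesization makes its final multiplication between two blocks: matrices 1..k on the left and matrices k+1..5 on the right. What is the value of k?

2

Adjacent pairs: L₁L₂ = 49·45·6 = 13230; L₂L₃ = 45·6·37 = 9990; L₃L₄ = 6·37·33 = 7326; L₄L₅ = 37·33·44 = 53724.
Length 3: L₁..L₃: k=1: 0+9990+49·45·37=91575; k=2: 13230+0+49·6·37=24108 → min 24108 | L₂..L₄: k=2: 0+7326+45·6·33=16236; k=3: 9990+0+45·37·33=64935 → min 16236 | L₃..L₅: k=3: 0+53724+6·37·44=63492; k=4: 7326+0+6·33·44=16038 → min 16038.
Length 4: L₁..L₄: k=1: 0+16236+49·45·33=89001; k=2: 13230+7326+49·6·33=30258; k=3: 24108+0+49·37·33=83937 → min 30258 | L₂..L₅: k=2: 0+16038+45·6·44=27918; k=3: 9990+53724+45·37·44=136974; k=4: 16236+0+45·33·44=81576 → min 27918.
Top-level splits: k=1: (L₁..L₁)·(L₂..L₅) → 0+27918+49·45·44 = 124938; k=2: (L₁..L₂)·(L₃..L₅) → 13230+16038+49·6·44 = 42204; k=3: (L₁..L₃)·(L₄..L₅) → 24108+53724+49·37·44 = 157604; k=4: (L₁..L₄)·(L₅..L₅) → 30258+0+49·33·44 = 101406.
Best split is after L₂, i.e. k = 2.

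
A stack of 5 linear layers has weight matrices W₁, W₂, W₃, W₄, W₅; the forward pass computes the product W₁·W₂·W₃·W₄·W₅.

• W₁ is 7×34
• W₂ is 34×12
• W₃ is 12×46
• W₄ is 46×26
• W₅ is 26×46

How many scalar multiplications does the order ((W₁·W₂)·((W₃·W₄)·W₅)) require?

35424

(W₁·W₂): 7×34 by 34×12 → 7×12, cost 7·34·12 = 2856
(W₃·W₄): 12×46 by 46×26 → 12×26, cost 12·46·26 = 14352
((W₃·W₄)·W₅): 12×26 by 26×46 → 12×46, cost 12·26·46 = 14352; cumulative 28704
((W₁·W₂)·((W₃·W₄)·W₅)): 7×12 by 12×46 → 7×46, cost 7·12·46 = 3864; cumulative 35424
Total: 35424 scalar multiplications.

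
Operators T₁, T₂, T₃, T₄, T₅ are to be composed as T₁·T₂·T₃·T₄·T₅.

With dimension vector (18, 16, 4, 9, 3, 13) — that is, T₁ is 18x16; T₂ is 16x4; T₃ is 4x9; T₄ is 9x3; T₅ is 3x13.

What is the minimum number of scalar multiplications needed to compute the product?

1866

Adjacent pairs: T₁T₂ = 18·16·4 = 1152; T₂T₃ = 16·4·9 = 576; T₃T₄ = 4·9·3 = 108; T₄T₅ = 9·3·13 = 351.
Length 3: T₁..T₃: k=1: 0+576+18·16·9=3168; k=2: 1152+0+18·4·9=1800 → min 1800 | T₂..T₄: k=2: 0+108+16·4·3=300; k=3: 576+0+16·9·3=1008 → min 300 | T₃..T₅: k=3: 0+351+4·9·13=819; k=4: 108+0+4·3·13=264 → min 264.
Length 4: T₁..T₄: k=1: 0+300+18·16·3=1164; k=2: 1152+108+18·4·3=1476; k=3: 1800+0+18·9·3=2286 → min 1164 | T₂..T₅: k=2: 0+264+16·4·13=1096; k=3: 576+351+16·9·13=2799; k=4: 300+0+16·3·13=924 → min 924.
Length 5: T₁..T₅: k=1: 0+924+18·16·13=4668; k=2: 1152+264+18·4·13=2352; k=3: 1800+351+18·9·13=4257; k=4: 1164+0+18·3·13=1866 → min 1866.
Optimal order: ((T₁·(T₂·(T₃·T₄)))·T₅) with cost 1866.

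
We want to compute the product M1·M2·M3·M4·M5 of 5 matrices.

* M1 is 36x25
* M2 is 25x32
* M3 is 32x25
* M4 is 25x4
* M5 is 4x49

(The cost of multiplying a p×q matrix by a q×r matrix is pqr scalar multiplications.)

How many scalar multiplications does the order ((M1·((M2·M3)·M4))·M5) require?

(M2·M3): 25×32 by 32×25 → 25×25, cost 25·32·25 = 20000
((M2·M3)·M4): 25×25 by 25×4 → 25×4, cost 25·25·4 = 2500; cumulative 22500
(M1·((M2·M3)·M4)): 36×25 by 25×4 → 36×4, cost 36·25·4 = 3600; cumulative 26100
((M1·((M2·M3)·M4))·M5): 36×4 by 4×49 → 36×49, cost 36·4·49 = 7056; cumulative 33156
Total: 33156 scalar multiplications.

33156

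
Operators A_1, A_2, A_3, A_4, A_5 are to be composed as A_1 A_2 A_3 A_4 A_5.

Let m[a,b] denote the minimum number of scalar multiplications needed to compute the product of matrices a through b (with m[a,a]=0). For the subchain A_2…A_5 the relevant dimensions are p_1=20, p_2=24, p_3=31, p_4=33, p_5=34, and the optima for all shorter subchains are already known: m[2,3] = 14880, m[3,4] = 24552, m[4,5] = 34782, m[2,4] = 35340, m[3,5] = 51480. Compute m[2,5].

57780

m[2,5] = min over k∈[2,4] of m[2,k]+m[k+1,5]+p_{1}·p_k·p_{5}.
k=2: 0 + 51480 + 20·24·34 = 67800; k=3: 14880 + 34782 + 20·31·34 = 70742; k=4: 35340 + 0 + 20·33·34 = 57780.
Minimum: 57780 at k=4.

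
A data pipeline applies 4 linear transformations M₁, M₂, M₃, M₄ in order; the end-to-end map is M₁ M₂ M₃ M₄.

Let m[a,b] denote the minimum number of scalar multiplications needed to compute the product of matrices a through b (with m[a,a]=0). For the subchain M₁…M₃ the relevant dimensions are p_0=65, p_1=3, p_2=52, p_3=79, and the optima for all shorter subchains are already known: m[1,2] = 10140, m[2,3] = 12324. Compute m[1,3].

27729

m[1,3] = min over k∈[1,2] of m[1,k]+m[k+1,3]+p_{0}·p_k·p_{3}.
k=1: 0 + 12324 + 65·3·79 = 27729; k=2: 10140 + 0 + 65·52·79 = 277160.
Minimum: 27729 at k=1.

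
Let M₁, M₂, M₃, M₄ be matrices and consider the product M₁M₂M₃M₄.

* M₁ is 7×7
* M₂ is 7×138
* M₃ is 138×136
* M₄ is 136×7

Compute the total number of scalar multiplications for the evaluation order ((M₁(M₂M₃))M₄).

(M₂M₃): 7×138 by 138×136 → 7×136, cost 7·138·136 = 131376
(M₁(M₂M₃)): 7×7 by 7×136 → 7×136, cost 7·7·136 = 6664; cumulative 138040
((M₁(M₂M₃))M₄): 7×136 by 136×7 → 7×7, cost 7·136·7 = 6664; cumulative 144704
Total: 144704 scalar multiplications.

144704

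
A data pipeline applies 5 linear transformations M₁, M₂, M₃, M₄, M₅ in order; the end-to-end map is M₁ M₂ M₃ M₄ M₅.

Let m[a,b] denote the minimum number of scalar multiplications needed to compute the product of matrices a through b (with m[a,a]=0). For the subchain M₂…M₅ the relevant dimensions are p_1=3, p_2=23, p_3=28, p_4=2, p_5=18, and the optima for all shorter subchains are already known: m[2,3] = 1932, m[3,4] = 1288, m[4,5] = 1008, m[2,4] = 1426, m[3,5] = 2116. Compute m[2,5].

m[2,5] = min over k∈[2,4] of m[2,k]+m[k+1,5]+p_{1}·p_k·p_{5}.
k=2: 0 + 2116 + 3·23·18 = 3358; k=3: 1932 + 1008 + 3·28·18 = 4452; k=4: 1426 + 0 + 3·2·18 = 1534.
Minimum: 1534 at k=4.

1534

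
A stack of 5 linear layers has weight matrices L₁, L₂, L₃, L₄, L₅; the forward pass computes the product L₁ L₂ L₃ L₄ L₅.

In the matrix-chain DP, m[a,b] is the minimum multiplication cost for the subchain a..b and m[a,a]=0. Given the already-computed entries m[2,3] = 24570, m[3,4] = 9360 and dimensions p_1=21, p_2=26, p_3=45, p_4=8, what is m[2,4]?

m[2,4] = min over k∈[2,3] of m[2,k]+m[k+1,4]+p_{1}·p_k·p_{4}.
k=2: 0 + 9360 + 21·26·8 = 13728; k=3: 24570 + 0 + 21·45·8 = 32130.
Minimum: 13728 at k=2.

13728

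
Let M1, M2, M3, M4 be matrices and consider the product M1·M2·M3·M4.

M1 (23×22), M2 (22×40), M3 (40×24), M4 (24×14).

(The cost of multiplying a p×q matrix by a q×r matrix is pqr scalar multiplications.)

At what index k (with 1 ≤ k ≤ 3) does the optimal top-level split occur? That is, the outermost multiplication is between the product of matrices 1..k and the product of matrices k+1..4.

Adjacent pairs: M1M2 = 23·22·40 = 20240; M2M3 = 22·40·24 = 21120; M3M4 = 40·24·14 = 13440.
Length 3: M1..M3: k=1: 0+21120+23·22·24=33264; k=2: 20240+0+23·40·24=42320 → min 33264 | M2..M4: k=2: 0+13440+22·40·14=25760; k=3: 21120+0+22·24·14=28512 → min 25760.
Top-level splits: k=1: (M1..M1)·(M2..M4) → 0+25760+23·22·14 = 32844; k=2: (M1..M2)·(M3..M4) → 20240+13440+23·40·14 = 46560; k=3: (M1..M3)·(M4..M4) → 33264+0+23·24·14 = 40992.
Best split is after M1, i.e. k = 1.

1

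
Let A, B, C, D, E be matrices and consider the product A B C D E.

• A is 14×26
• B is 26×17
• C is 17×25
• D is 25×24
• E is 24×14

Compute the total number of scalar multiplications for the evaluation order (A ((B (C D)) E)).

(C D): 17×25 by 25×24 → 17×24, cost 17·25·24 = 10200
(B (C D)): 26×17 by 17×24 → 26×24, cost 26·17·24 = 10608; cumulative 20808
((B (C D)) E): 26×24 by 24×14 → 26×14, cost 26·24·14 = 8736; cumulative 29544
(A ((B (C D)) E)): 14×26 by 26×14 → 14×14, cost 14·26·14 = 5096; cumulative 34640
Total: 34640 scalar multiplications.

34640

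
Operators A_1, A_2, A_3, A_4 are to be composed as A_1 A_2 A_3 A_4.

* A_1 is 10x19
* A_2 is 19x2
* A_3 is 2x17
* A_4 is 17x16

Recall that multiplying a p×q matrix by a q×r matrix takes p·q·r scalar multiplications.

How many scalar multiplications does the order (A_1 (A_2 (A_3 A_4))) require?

4192

(A_3 A_4): 2×17 by 17×16 → 2×16, cost 2·17·16 = 544
(A_2 (A_3 A_4)): 19×2 by 2×16 → 19×16, cost 19·2·16 = 608; cumulative 1152
(A_1 (A_2 (A_3 A_4))): 10×19 by 19×16 → 10×16, cost 10·19·16 = 3040; cumulative 4192
Total: 4192 scalar multiplications.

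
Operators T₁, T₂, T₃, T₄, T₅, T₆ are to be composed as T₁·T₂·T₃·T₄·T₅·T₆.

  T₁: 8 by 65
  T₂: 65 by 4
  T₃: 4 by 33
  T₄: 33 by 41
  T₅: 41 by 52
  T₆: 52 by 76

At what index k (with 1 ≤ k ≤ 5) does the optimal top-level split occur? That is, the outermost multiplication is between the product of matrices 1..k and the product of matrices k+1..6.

Adjacent pairs: T₁T₂ = 8·65·4 = 2080; T₂T₃ = 65·4·33 = 8580; T₃T₄ = 4·33·41 = 5412; T₄T₅ = 33·41·52 = 70356; T₅T₆ = 41·52·76 = 162032.
Length 3: T₁..T₃: k=1: 0+8580+8·65·33=25740; k=2: 2080+0+8·4·33=3136 → min 3136 | T₂..T₄: k=2: 0+5412+65·4·41=16072; k=3: 8580+0+65·33·41=96525 → min 16072 | T₃..T₅: k=3: 0+70356+4·33·52=77220; k=4: 5412+0+4·41·52=13940 → min 13940 | T₄..T₆: k=4: 0+162032+33·41·76=264860; k=5: 70356+0+33·52·76=200772 → min 200772.
Length 4: T₁..T₄: k=1: 0+16072+8·65·41=37392; k=2: 2080+5412+8·4·41=8804; k=3: 3136+0+8·33·41=13960 → min 8804 | T₂..T₅: k=2: 0+13940+65·4·52=27460; k=3: 8580+70356+65·33·52=190476; k=4: 16072+0+65·41·52=154652 → min 27460 | T₃..T₆: k=3: 0+200772+4·33·76=210804; k=4: 5412+162032+4·41·76=179908; k=5: 13940+0+4·52·76=29748 → min 29748.
Length 5: T₁..T₅: k=1: 0+27460+8·65·52=54500; k=2: 2080+13940+8·4·52=17684; k=3: 3136+70356+8·33·52=87220; k=4: 8804+0+8·41·52=25860 → min 17684 | T₂..T₆: k=2: 0+29748+65·4·76=49508; k=3: 8580+200772+65·33·76=372372; k=4: 16072+162032+65·41·76=380644; k=5: 27460+0+65·52·76=284340 → min 49508.
Top-level splits: k=1: (T₁..T₁)·(T₂..T₆) → 0+49508+8·65·76 = 89028; k=2: (T₁..T₂)·(T₃..T₆) → 2080+29748+8·4·76 = 34260; k=3: (T₁..T₃)·(T₄..T₆) → 3136+200772+8·33·76 = 223972; k=4: (T₁..T₄)·(T₅..T₆) → 8804+162032+8·41·76 = 195764; k=5: (T₁..T₅)·(T₆..T₆) → 17684+0+8·52·76 = 49300.
Best split is after T₂, i.e. k = 2.

2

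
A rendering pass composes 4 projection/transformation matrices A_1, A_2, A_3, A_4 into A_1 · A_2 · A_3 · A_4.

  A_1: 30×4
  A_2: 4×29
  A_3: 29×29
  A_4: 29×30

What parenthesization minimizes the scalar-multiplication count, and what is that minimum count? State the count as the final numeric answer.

10444

Adjacent pairs: A_1A_2 = 30·4·29 = 3480; A_2A_3 = 4·29·29 = 3364; A_3A_4 = 29·29·30 = 25230.
Length 3: A_1..A_3: k=1: 0+3364+30·4·29=6844; k=2: 3480+0+30·29·29=28710 → min 6844 | A_2..A_4: k=2: 0+25230+4·29·30=28710; k=3: 3364+0+4·29·30=6844 → min 6844.
Length 4: A_1..A_4: k=1: 0+6844+30·4·30=10444; k=2: 3480+25230+30·29·30=54810; k=3: 6844+0+30·29·30=32944 → min 10444.
Optimal parenthesization: (A_1 · ((A_2 · A_3) · A_4)) with cost 10444.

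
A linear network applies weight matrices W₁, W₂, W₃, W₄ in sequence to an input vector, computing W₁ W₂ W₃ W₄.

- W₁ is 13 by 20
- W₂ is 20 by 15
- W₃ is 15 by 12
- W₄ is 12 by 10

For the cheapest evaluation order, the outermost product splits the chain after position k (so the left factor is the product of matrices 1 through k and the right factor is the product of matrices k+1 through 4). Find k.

Adjacent pairs: W₁W₂ = 13·20·15 = 3900; W₂W₃ = 20·15·12 = 3600; W₃W₄ = 15·12·10 = 1800.
Length 3: W₁..W₃: k=1: 0+3600+13·20·12=6720; k=2: 3900+0+13·15·12=6240 → min 6240 | W₂..W₄: k=2: 0+1800+20·15·10=4800; k=3: 3600+0+20·12·10=6000 → min 4800.
Top-level splits: k=1: (W₁..W₁)·(W₂..W₄) → 0+4800+13·20·10 = 7400; k=2: (W₁..W₂)·(W₃..W₄) → 3900+1800+13·15·10 = 7650; k=3: (W₁..W₃)·(W₄..W₄) → 6240+0+13·12·10 = 7800.
Best split is after W₁, i.e. k = 1.

1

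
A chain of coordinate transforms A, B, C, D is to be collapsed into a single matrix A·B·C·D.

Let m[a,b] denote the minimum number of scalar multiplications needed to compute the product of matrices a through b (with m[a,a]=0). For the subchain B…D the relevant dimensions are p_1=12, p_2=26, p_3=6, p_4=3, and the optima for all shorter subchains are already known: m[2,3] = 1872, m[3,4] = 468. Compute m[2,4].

1404

m[2,4] = min over k∈[2,3] of m[2,k]+m[k+1,4]+p_{1}·p_k·p_{4}.
k=2: 0 + 468 + 12·26·3 = 1404; k=3: 1872 + 0 + 12·6·3 = 2088.
Minimum: 1404 at k=2.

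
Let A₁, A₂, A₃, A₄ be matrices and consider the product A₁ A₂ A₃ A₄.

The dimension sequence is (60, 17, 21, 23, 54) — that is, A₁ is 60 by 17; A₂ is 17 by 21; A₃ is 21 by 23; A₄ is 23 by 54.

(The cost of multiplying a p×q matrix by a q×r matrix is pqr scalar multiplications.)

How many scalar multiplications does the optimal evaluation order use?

Adjacent pairs: A₁A₂ = 60·17·21 = 21420; A₂A₃ = 17·21·23 = 8211; A₃A₄ = 21·23·54 = 26082.
Length 3: A₁..A₃: k=1: 0+8211+60·17·23=31671; k=2: 21420+0+60·21·23=50400 → min 31671 | A₂..A₄: k=2: 0+26082+17·21·54=45360; k=3: 8211+0+17·23·54=29325 → min 29325.
Length 4: A₁..A₄: k=1: 0+29325+60·17·54=84405; k=2: 21420+26082+60·21·54=115542; k=3: 31671+0+60·23·54=106191 → min 84405.
Optimal order: (A₁ ((A₂ A₃) A₄)) with cost 84405.

84405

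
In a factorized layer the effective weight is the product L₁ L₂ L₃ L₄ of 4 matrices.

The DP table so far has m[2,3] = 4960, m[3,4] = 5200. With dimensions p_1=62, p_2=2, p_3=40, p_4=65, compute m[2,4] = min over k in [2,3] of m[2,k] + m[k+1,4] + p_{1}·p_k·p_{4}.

13260

m[2,4] = min over k∈[2,3] of m[2,k]+m[k+1,4]+p_{1}·p_k·p_{4}.
k=2: 0 + 5200 + 62·2·65 = 13260; k=3: 4960 + 0 + 62·40·65 = 166160.
Minimum: 13260 at k=2.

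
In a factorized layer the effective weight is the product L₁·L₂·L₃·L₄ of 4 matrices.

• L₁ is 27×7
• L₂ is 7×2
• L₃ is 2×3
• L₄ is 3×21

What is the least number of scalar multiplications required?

Adjacent pairs: L₁L₂ = 27·7·2 = 378; L₂L₃ = 7·2·3 = 42; L₃L₄ = 2·3·21 = 126.
Length 3: L₁..L₃: k=1: 0+42+27·7·3=609; k=2: 378+0+27·2·3=540 → min 540 | L₂..L₄: k=2: 0+126+7·2·21=420; k=3: 42+0+7·3·21=483 → min 420.
Length 4: L₁..L₄: k=1: 0+420+27·7·21=4389; k=2: 378+126+27·2·21=1638; k=3: 540+0+27·3·21=2241 → min 1638.
Optimal order: ((L₁·L₂)·(L₃·L₄)) with cost 1638.

1638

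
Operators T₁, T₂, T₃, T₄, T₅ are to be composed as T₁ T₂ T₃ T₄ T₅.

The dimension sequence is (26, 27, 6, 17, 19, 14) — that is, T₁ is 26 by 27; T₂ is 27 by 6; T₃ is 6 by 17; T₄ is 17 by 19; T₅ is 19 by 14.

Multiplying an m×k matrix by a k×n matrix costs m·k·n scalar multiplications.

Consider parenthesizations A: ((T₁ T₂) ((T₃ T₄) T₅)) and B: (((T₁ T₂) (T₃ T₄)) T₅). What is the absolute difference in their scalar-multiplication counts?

Order A = ((T₁ T₂) ((T₃ T₄) T₅)): (T₁ T₂): 26×27 by 27×6 → 26×6, cost 26·27·6 = 4212; (T₃ T₄): 6×17 by 17×19 → 6×19, cost 6·17·19 = 1938; ((T₃ T₄) T₅): 6×19 by 19×14 → 6×14, cost 6·19·14 = 1596; cumulative 3534; ((T₁ T₂) ((T₃ T₄) T₅)): 26×6 by 6×14 → 26×14, cost 26·6·14 = 2184; cumulative 9930. Total 9930.
Order B = (((T₁ T₂) (T₃ T₄)) T₅): (T₁ T₂): 26×27 by 27×6 → 26×6, cost 26·27·6 = 4212; (T₃ T₄): 6×17 by 17×19 → 6×19, cost 6·17·19 = 1938; ((T₁ T₂) (T₃ T₄)): 26×6 by 6×19 → 26×19, cost 26·6·19 = 2964; cumulative 9114; (((T₁ T₂) (T₃ T₄)) T₅): 26×19 by 19×14 → 26×14, cost 26·19·14 = 6916; cumulative 16030. Total 16030.
Difference: |9930 − 16030| = 6100.

6100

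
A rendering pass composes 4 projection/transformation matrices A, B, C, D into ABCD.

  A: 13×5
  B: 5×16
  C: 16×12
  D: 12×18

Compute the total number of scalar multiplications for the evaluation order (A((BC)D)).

3210

(BC): 5×16 by 16×12 → 5×12, cost 5·16·12 = 960
((BC)D): 5×12 by 12×18 → 5×18, cost 5·12·18 = 1080; cumulative 2040
(A((BC)D)): 13×5 by 5×18 → 13×18, cost 13·5·18 = 1170; cumulative 3210
Total: 3210 scalar multiplications.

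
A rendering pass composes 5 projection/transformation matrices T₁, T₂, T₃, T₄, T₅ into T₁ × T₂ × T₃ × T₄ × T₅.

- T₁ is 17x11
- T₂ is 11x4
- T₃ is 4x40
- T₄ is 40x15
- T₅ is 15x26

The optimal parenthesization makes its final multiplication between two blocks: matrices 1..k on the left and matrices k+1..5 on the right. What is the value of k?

Adjacent pairs: T₁T₂ = 17·11·4 = 748; T₂T₃ = 11·4·40 = 1760; T₃T₄ = 4·40·15 = 2400; T₄T₅ = 40·15·26 = 15600.
Length 3: T₁..T₃: k=1: 0+1760+17·11·40=9240; k=2: 748+0+17·4·40=3468 → min 3468 | T₂..T₄: k=2: 0+2400+11·4·15=3060; k=3: 1760+0+11·40·15=8360 → min 3060 | T₃..T₅: k=3: 0+15600+4·40·26=19760; k=4: 2400+0+4·15·26=3960 → min 3960.
Length 4: T₁..T₄: k=1: 0+3060+17·11·15=5865; k=2: 748+2400+17·4·15=4168; k=3: 3468+0+17·40·15=13668 → min 4168 | T₂..T₅: k=2: 0+3960+11·4·26=5104; k=3: 1760+15600+11·40·26=28800; k=4: 3060+0+11·15·26=7350 → min 5104.
Top-level splits: k=1: (T₁..T₁)·(T₂..T₅) → 0+5104+17·11·26 = 9966; k=2: (T₁..T₂)·(T₃..T₅) → 748+3960+17·4·26 = 6476; k=3: (T₁..T₃)·(T₄..T₅) → 3468+15600+17·40·26 = 36748; k=4: (T₁..T₄)·(T₅..T₅) → 4168+0+17·15·26 = 10798.
Best split is after T₂, i.e. k = 2.

2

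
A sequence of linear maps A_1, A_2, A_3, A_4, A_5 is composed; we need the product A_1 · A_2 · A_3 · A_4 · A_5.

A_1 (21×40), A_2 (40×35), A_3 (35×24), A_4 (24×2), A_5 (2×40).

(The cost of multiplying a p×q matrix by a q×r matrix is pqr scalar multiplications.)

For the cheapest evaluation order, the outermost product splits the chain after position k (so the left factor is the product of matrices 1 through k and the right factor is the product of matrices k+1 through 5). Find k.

4

Adjacent pairs: A_1A_2 = 21·40·35 = 29400; A_2A_3 = 40·35·24 = 33600; A_3A_4 = 35·24·2 = 1680; A_4A_5 = 24·2·40 = 1920.
Length 3: A_1..A_3: k=1: 0+33600+21·40·24=53760; k=2: 29400+0+21·35·24=47040 → min 47040 | A_2..A_4: k=2: 0+1680+40·35·2=4480; k=3: 33600+0+40·24·2=35520 → min 4480 | A_3..A_5: k=3: 0+1920+35·24·40=35520; k=4: 1680+0+35·2·40=4480 → min 4480.
Length 4: A_1..A_4: k=1: 0+4480+21·40·2=6160; k=2: 29400+1680+21·35·2=32550; k=3: 47040+0+21·24·2=48048 → min 6160 | A_2..A_5: k=2: 0+4480+40·35·40=60480; k=3: 33600+1920+40·24·40=73920; k=4: 4480+0+40·2·40=7680 → min 7680.
Top-level splits: k=1: (A_1..A_1)·(A_2..A_5) → 0+7680+21·40·40 = 41280; k=2: (A_1..A_2)·(A_3..A_5) → 29400+4480+21·35·40 = 63280; k=3: (A_1..A_3)·(A_4..A_5) → 47040+1920+21·24·40 = 69120; k=4: (A_1..A_4)·(A_5..A_5) → 6160+0+21·2·40 = 7840.
Best split is after A_4, i.e. k = 4.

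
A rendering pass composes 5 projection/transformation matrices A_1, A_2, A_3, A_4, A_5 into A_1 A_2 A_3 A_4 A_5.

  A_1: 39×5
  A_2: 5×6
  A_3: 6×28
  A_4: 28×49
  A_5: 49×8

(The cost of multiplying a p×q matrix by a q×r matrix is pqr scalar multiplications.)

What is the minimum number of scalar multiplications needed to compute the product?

Adjacent pairs: A_1A_2 = 39·5·6 = 1170; A_2A_3 = 5·6·28 = 840; A_3A_4 = 6·28·49 = 8232; A_4A_5 = 28·49·8 = 10976.
Length 3: A_1..A_3: k=1: 0+840+39·5·28=6300; k=2: 1170+0+39·6·28=7722 → min 6300 | A_2..A_4: k=2: 0+8232+5·6·49=9702; k=3: 840+0+5·28·49=7700 → min 7700 | A_3..A_5: k=3: 0+10976+6·28·8=12320; k=4: 8232+0+6·49·8=10584 → min 10584.
Length 4: A_1..A_4: k=1: 0+7700+39·5·49=17255; k=2: 1170+8232+39·6·49=20868; k=3: 6300+0+39·28·49=59808 → min 17255 | A_2..A_5: k=2: 0+10584+5·6·8=10824; k=3: 840+10976+5·28·8=12936; k=4: 7700+0+5·49·8=9660 → min 9660.
Length 5: A_1..A_5: k=1: 0+9660+39·5·8=11220; k=2: 1170+10584+39·6·8=13626; k=3: 6300+10976+39·28·8=26012; k=4: 17255+0+39·49·8=32543 → min 11220.
Optimal order: (A_1 (((A_2 A_3) A_4) A_5)) with cost 11220.

11220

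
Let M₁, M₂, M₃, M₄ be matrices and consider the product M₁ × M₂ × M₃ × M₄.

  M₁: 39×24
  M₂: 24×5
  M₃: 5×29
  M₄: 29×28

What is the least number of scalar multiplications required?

14200

Adjacent pairs: M₁M₂ = 39·24·5 = 4680; M₂M₃ = 24·5·29 = 3480; M₃M₄ = 5·29·28 = 4060.
Length 3: M₁..M₃: k=1: 0+3480+39·24·29=30624; k=2: 4680+0+39·5·29=10335 → min 10335 | M₂..M₄: k=2: 0+4060+24·5·28=7420; k=3: 3480+0+24·29·28=22968 → min 7420.
Length 4: M₁..M₄: k=1: 0+7420+39·24·28=33628; k=2: 4680+4060+39·5·28=14200; k=3: 10335+0+39·29·28=42003 → min 14200.
Optimal order: ((M₁ × M₂) × (M₃ × M₄)) with cost 14200.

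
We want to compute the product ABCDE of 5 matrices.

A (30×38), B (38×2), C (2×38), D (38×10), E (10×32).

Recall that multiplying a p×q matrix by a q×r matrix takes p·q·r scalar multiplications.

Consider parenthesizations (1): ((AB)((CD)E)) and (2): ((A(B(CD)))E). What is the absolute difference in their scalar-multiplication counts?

Order (1) = ((AB)((CD)E)): (AB): 30×38 by 38×2 → 30×2, cost 30·38·2 = 2280; (CD): 2×38 by 38×10 → 2×10, cost 2·38·10 = 760; ((CD)E): 2×10 by 10×32 → 2×32, cost 2·10·32 = 640; cumulative 1400; ((AB)((CD)E)): 30×2 by 2×32 → 30×32, cost 30·2·32 = 1920; cumulative 5600. Total 5600.
Order (2) = ((A(B(CD)))E): (CD): 2×38 by 38×10 → 2×10, cost 2·38·10 = 760; (B(CD)): 38×2 by 2×10 → 38×10, cost 38·2·10 = 760; cumulative 1520; (A(B(CD))): 30×38 by 38×10 → 30×10, cost 30·38·10 = 11400; cumulative 12920; ((A(B(CD)))E): 30×10 by 10×32 → 30×32, cost 30·10·32 = 9600; cumulative 22520. Total 22520.
Difference: |5600 − 22520| = 16920.

16920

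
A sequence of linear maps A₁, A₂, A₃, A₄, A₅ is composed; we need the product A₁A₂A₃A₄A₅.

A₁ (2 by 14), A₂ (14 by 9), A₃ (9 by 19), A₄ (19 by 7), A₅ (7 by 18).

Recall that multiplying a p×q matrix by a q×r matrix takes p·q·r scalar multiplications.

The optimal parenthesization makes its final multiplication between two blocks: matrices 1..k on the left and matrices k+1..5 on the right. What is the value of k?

Adjacent pairs: A₁A₂ = 2·14·9 = 252; A₂A₃ = 14·9·19 = 2394; A₃A₄ = 9·19·7 = 1197; A₄A₅ = 19·7·18 = 2394.
Length 3: A₁..A₃: k=1: 0+2394+2·14·19=2926; k=2: 252+0+2·9·19=594 → min 594 | A₂..A₄: k=2: 0+1197+14·9·7=2079; k=3: 2394+0+14·19·7=4256 → min 2079 | A₃..A₅: k=3: 0+2394+9·19·18=5472; k=4: 1197+0+9·7·18=2331 → min 2331.
Length 4: A₁..A₄: k=1: 0+2079+2·14·7=2275; k=2: 252+1197+2·9·7=1575; k=3: 594+0+2·19·7=860 → min 860 | A₂..A₅: k=2: 0+2331+14·9·18=4599; k=3: 2394+2394+14·19·18=9576; k=4: 2079+0+14·7·18=3843 → min 3843.
Top-level splits: k=1: (A₁..A₁)·(A₂..A₅) → 0+3843+2·14·18 = 4347; k=2: (A₁..A₂)·(A₃..A₅) → 252+2331+2·9·18 = 2907; k=3: (A₁..A₃)·(A₄..A₅) → 594+2394+2·19·18 = 3672; k=4: (A₁..A₄)·(A₅..A₅) → 860+0+2·7·18 = 1112.
Best split is after A₄, i.e. k = 4.

4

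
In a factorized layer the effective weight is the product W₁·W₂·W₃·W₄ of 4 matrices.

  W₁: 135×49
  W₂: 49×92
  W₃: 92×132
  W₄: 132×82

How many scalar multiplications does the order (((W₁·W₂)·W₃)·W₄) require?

3709260

(W₁·W₂): 135×49 by 49×92 → 135×92, cost 135·49·92 = 608580
((W₁·W₂)·W₃): 135×92 by 92×132 → 135×132, cost 135·92·132 = 1639440; cumulative 2248020
(((W₁·W₂)·W₃)·W₄): 135×132 by 132×82 → 135×82, cost 135·132·82 = 1461240; cumulative 3709260
Total: 3709260 scalar multiplications.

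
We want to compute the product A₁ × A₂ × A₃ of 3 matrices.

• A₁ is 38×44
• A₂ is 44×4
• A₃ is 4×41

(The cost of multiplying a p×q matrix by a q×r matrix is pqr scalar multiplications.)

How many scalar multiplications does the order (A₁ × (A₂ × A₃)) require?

(A₂ × A₃): 44×4 by 4×41 → 44×41, cost 44·4·41 = 7216
(A₁ × (A₂ × A₃)): 38×44 by 44×41 → 38×41, cost 38·44·41 = 68552; cumulative 75768
Total: 75768 scalar multiplications.

75768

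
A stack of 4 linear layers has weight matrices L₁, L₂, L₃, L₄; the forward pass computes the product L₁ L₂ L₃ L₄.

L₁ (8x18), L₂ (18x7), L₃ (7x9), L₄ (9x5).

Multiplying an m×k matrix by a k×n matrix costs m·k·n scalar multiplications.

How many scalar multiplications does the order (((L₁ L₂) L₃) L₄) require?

(L₁ L₂): 8×18 by 18×7 → 8×7, cost 8·18·7 = 1008
((L₁ L₂) L₃): 8×7 by 7×9 → 8×9, cost 8·7·9 = 504; cumulative 1512
(((L₁ L₂) L₃) L₄): 8×9 by 9×5 → 8×5, cost 8·9·5 = 360; cumulative 1872
Total: 1872 scalar multiplications.

1872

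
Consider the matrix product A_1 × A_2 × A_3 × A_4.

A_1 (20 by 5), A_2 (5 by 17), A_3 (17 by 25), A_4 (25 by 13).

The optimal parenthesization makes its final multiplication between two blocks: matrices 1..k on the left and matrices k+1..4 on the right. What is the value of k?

Adjacent pairs: A_1A_2 = 20·5·17 = 1700; A_2A_3 = 5·17·25 = 2125; A_3A_4 = 17·25·13 = 5525.
Length 3: A_1..A_3: k=1: 0+2125+20·5·25=4625; k=2: 1700+0+20·17·25=10200 → min 4625 | A_2..A_4: k=2: 0+5525+5·17·13=6630; k=3: 2125+0+5·25·13=3750 → min 3750.
Top-level splits: k=1: (A_1..A_1)·(A_2..A_4) → 0+3750+20·5·13 = 5050; k=2: (A_1..A_2)·(A_3..A_4) → 1700+5525+20·17·13 = 11645; k=3: (A_1..A_3)·(A_4..A_4) → 4625+0+20·25·13 = 11125.
Best split is after A_1, i.e. k = 1.

1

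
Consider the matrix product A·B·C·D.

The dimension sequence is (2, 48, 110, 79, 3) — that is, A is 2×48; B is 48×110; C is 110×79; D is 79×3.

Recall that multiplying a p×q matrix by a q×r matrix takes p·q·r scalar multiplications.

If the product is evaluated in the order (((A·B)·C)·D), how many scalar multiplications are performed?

28414

(A·B): 2×48 by 48×110 → 2×110, cost 2·48·110 = 10560
((A·B)·C): 2×110 by 110×79 → 2×79, cost 2·110·79 = 17380; cumulative 27940
(((A·B)·C)·D): 2×79 by 79×3 → 2×3, cost 2·79·3 = 474; cumulative 28414
Total: 28414 scalar multiplications.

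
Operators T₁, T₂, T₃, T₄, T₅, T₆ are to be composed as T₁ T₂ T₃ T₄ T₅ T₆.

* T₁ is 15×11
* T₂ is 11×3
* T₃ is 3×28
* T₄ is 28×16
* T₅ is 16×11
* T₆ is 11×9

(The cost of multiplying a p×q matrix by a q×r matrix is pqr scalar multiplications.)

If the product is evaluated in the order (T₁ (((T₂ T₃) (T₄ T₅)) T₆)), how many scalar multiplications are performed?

11814

(T₂ T₃): 11×3 by 3×28 → 11×28, cost 11·3·28 = 924
(T₄ T₅): 28×16 by 16×11 → 28×11, cost 28·16·11 = 4928
((T₂ T₃) (T₄ T₅)): 11×28 by 28×11 → 11×11, cost 11·28·11 = 3388; cumulative 9240
(((T₂ T₃) (T₄ T₅)) T₆): 11×11 by 11×9 → 11×9, cost 11·11·9 = 1089; cumulative 10329
(T₁ (((T₂ T₃) (T₄ T₅)) T₆)): 15×11 by 11×9 → 15×9, cost 15·11·9 = 1485; cumulative 11814
Total: 11814 scalar multiplications.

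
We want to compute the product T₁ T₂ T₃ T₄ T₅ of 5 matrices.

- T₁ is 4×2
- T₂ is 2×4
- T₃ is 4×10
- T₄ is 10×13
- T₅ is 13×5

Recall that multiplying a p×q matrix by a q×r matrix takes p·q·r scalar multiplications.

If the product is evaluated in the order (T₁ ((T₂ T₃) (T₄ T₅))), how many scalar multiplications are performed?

(T₂ T₃): 2×4 by 4×10 → 2×10, cost 2·4·10 = 80
(T₄ T₅): 10×13 by 13×5 → 10×5, cost 10·13·5 = 650
((T₂ T₃) (T₄ T₅)): 2×10 by 10×5 → 2×5, cost 2·10·5 = 100; cumulative 830
(T₁ ((T₂ T₃) (T₄ T₅))): 4×2 by 2×5 → 4×5, cost 4·2·5 = 40; cumulative 870
Total: 870 scalar multiplications.

870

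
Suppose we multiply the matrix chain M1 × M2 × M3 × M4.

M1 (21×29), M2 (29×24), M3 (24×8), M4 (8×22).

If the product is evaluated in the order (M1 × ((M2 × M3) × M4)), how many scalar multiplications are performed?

24070

(M2 × M3): 29×24 by 24×8 → 29×8, cost 29·24·8 = 5568
((M2 × M3) × M4): 29×8 by 8×22 → 29×22, cost 29·8·22 = 5104; cumulative 10672
(M1 × ((M2 × M3) × M4)): 21×29 by 29×22 → 21×22, cost 21·29·22 = 13398; cumulative 24070
Total: 24070 scalar multiplications.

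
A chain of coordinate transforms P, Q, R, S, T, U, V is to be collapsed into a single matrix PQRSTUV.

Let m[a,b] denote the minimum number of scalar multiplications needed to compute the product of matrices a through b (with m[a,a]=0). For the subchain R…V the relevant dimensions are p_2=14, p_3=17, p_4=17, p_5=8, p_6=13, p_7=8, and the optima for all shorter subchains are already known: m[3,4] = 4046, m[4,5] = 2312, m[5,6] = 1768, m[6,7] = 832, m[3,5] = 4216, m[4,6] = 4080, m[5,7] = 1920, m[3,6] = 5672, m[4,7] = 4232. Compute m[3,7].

5944

m[3,7] = min over k∈[3,6] of m[3,k]+m[k+1,7]+p_{2}·p_k·p_{7}.
k=3: 0 + 4232 + 14·17·8 = 6136; k=4: 4046 + 1920 + 14·17·8 = 7870; k=5: 4216 + 832 + 14·8·8 = 5944; k=6: 5672 + 0 + 14·13·8 = 7128.
Minimum: 5944 at k=5.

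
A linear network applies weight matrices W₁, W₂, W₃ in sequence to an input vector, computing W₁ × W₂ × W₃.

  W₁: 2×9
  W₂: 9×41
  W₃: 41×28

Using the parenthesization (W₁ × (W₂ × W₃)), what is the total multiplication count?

10836

(W₂ × W₃): 9×41 by 41×28 → 9×28, cost 9·41·28 = 10332
(W₁ × (W₂ × W₃)): 2×9 by 9×28 → 2×28, cost 2·9·28 = 504; cumulative 10836
Total: 10836 scalar multiplications.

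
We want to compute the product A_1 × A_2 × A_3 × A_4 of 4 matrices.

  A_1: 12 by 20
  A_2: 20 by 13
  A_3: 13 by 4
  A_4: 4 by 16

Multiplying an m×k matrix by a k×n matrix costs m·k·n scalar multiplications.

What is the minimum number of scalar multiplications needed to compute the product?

Adjacent pairs: A_1A_2 = 12·20·13 = 3120; A_2A_3 = 20·13·4 = 1040; A_3A_4 = 13·4·16 = 832.
Length 3: A_1..A_3: k=1: 0+1040+12·20·4=2000; k=2: 3120+0+12·13·4=3744 → min 2000 | A_2..A_4: k=2: 0+832+20·13·16=4992; k=3: 1040+0+20·4·16=2320 → min 2320.
Length 4: A_1..A_4: k=1: 0+2320+12·20·16=6160; k=2: 3120+832+12·13·16=6448; k=3: 2000+0+12·4·16=2768 → min 2768.
Optimal order: ((A_1 × (A_2 × A_3)) × A_4) with cost 2768.

2768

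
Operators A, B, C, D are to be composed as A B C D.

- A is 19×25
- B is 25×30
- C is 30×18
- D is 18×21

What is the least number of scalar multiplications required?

Adjacent pairs: AB = 19·25·30 = 14250; BC = 25·30·18 = 13500; CD = 30·18·21 = 11340.
Length 3: A..C: k=1: 0+13500+19·25·18=22050; k=2: 14250+0+19·30·18=24510 → min 22050 | B..D: k=2: 0+11340+25·30·21=27090; k=3: 13500+0+25·18·21=22950 → min 22950.
Length 4: A..D: k=1: 0+22950+19·25·21=32925; k=2: 14250+11340+19·30·21=37560; k=3: 22050+0+19·18·21=29232 → min 29232.
Optimal order: ((A (B C)) D) with cost 29232.

29232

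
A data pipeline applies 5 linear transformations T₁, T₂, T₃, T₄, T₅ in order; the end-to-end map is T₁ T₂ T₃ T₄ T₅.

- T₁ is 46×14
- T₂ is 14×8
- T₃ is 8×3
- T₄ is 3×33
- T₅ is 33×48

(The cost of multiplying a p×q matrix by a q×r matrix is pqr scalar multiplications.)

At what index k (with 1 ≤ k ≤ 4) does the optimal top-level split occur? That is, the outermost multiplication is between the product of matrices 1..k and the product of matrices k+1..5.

Adjacent pairs: T₁T₂ = 46·14·8 = 5152; T₂T₃ = 14·8·3 = 336; T₃T₄ = 8·3·33 = 792; T₄T₅ = 3·33·48 = 4752.
Length 3: T₁..T₃: k=1: 0+336+46·14·3=2268; k=2: 5152+0+46·8·3=6256 → min 2268 | T₂..T₄: k=2: 0+792+14·8·33=4488; k=3: 336+0+14·3·33=1722 → min 1722 | T₃..T₅: k=3: 0+4752+8·3·48=5904; k=4: 792+0+8·33·48=13464 → min 5904.
Length 4: T₁..T₄: k=1: 0+1722+46·14·33=22974; k=2: 5152+792+46·8·33=18088; k=3: 2268+0+46·3·33=6822 → min 6822 | T₂..T₅: k=2: 0+5904+14·8·48=11280; k=3: 336+4752+14·3·48=7104; k=4: 1722+0+14·33·48=23898 → min 7104.
Top-level splits: k=1: (T₁..T₁)·(T₂..T₅) → 0+7104+46·14·48 = 38016; k=2: (T₁..T₂)·(T₃..T₅) → 5152+5904+46·8·48 = 28720; k=3: (T₁..T₃)·(T₄..T₅) → 2268+4752+46·3·48 = 13644; k=4: (T₁..T₄)·(T₅..T₅) → 6822+0+46·33·48 = 79686.
Best split is after T₃, i.e. k = 3.

3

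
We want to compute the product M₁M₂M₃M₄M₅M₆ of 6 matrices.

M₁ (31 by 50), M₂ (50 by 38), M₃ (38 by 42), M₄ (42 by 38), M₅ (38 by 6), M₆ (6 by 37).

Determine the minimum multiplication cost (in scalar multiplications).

46734

Adjacent pairs: M₁M₂ = 31·50·38 = 58900; M₂M₃ = 50·38·42 = 79800; M₃M₄ = 38·42·38 = 60648; M₄M₅ = 42·38·6 = 9576; M₅M₆ = 38·6·37 = 8436.
Length 3: M₁..M₃: k=1: 0+79800+31·50·42=144900; k=2: 58900+0+31·38·42=108376 → min 108376 | M₂..M₄: k=2: 0+60648+50·38·38=132848; k=3: 79800+0+50·42·38=159600 → min 132848 | M₃..M₅: k=3: 0+9576+38·42·6=19152; k=4: 60648+0+38·38·6=69312 → min 19152 | M₄..M₆: k=4: 0+8436+42·38·37=67488; k=5: 9576+0+42·6·37=18900 → min 18900.
Length 4: M₁..M₄: k=1: 0+132848+31·50·38=191748; k=2: 58900+60648+31·38·38=164312; k=3: 108376+0+31·42·38=157852 → min 157852 | M₂..M₅: k=2: 0+19152+50·38·6=30552; k=3: 79800+9576+50·42·6=101976; k=4: 132848+0+50·38·6=144248 → min 30552 | M₃..M₆: k=3: 0+18900+38·42·37=77952; k=4: 60648+8436+38·38·37=122512; k=5: 19152+0+38·6·37=27588 → min 27588.
Length 5: M₁..M₅: k=1: 0+30552+31·50·6=39852; k=2: 58900+19152+31·38·6=85120; k=3: 108376+9576+31·42·6=125764; k=4: 157852+0+31·38·6=164920 → min 39852 | M₂..M₆: k=2: 0+27588+50·38·37=97888; k=3: 79800+18900+50·42·37=176400; k=4: 132848+8436+50·38·37=211584; k=5: 30552+0+50·6·37=41652 → min 41652.
Length 6: M₁..M₆: k=1: 0+41652+31·50·37=99002; k=2: 58900+27588+31·38·37=130074; k=3: 108376+18900+31·42·37=175450; k=4: 157852+8436+31·38·37=209874; k=5: 39852+0+31·6·37=46734 → min 46734.
Optimal order: ((M₁(M₂(M₃(M₄M₅))))M₆) with cost 46734.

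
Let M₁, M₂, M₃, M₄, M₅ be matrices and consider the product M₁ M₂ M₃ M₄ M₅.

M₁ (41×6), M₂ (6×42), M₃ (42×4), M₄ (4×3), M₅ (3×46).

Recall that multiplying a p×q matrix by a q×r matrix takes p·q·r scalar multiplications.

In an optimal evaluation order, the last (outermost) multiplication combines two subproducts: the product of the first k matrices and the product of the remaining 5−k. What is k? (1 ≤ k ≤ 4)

Adjacent pairs: M₁M₂ = 41·6·42 = 10332; M₂M₃ = 6·42·4 = 1008; M₃M₄ = 42·4·3 = 504; M₄M₅ = 4·3·46 = 552.
Length 3: M₁..M₃: k=1: 0+1008+41·6·4=1992; k=2: 10332+0+41·42·4=17220 → min 1992 | M₂..M₄: k=2: 0+504+6·42·3=1260; k=3: 1008+0+6·4·3=1080 → min 1080 | M₃..M₅: k=3: 0+552+42·4·46=8280; k=4: 504+0+42·3·46=6300 → min 6300.
Length 4: M₁..M₄: k=1: 0+1080+41·6·3=1818; k=2: 10332+504+41·42·3=16002; k=3: 1992+0+41·4·3=2484 → min 1818 | M₂..M₅: k=2: 0+6300+6·42·46=17892; k=3: 1008+552+6·4·46=2664; k=4: 1080+0+6·3·46=1908 → min 1908.
Top-level splits: k=1: (M₁..M₁)·(M₂..M₅) → 0+1908+41·6·46 = 13224; k=2: (M₁..M₂)·(M₃..M₅) → 10332+6300+41·42·46 = 95844; k=3: (M₁..M₃)·(M₄..M₅) → 1992+552+41·4·46 = 10088; k=4: (M₁..M₄)·(M₅..M₅) → 1818+0+41·3·46 = 7476.
Best split is after M₄, i.e. k = 4.

4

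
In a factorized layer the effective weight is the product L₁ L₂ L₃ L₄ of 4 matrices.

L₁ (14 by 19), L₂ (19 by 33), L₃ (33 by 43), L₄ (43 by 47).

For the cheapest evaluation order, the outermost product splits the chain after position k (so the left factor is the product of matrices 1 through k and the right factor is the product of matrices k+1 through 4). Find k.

Adjacent pairs: L₁L₂ = 14·19·33 = 8778; L₂L₃ = 19·33·43 = 26961; L₃L₄ = 33·43·47 = 66693.
Length 3: L₁..L₃: k=1: 0+26961+14·19·43=38399; k=2: 8778+0+14·33·43=28644 → min 28644 | L₂..L₄: k=2: 0+66693+19·33·47=96162; k=3: 26961+0+19·43·47=65360 → min 65360.
Top-level splits: k=1: (L₁..L₁)·(L₂..L₄) → 0+65360+14·19·47 = 77862; k=2: (L₁..L₂)·(L₃..L₄) → 8778+66693+14·33·47 = 97185; k=3: (L₁..L₃)·(L₄..L₄) → 28644+0+14·43·47 = 56938.
Best split is after L₃, i.e. k = 3.

3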